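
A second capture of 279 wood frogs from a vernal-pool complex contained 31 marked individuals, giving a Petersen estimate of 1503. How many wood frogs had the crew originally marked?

M = 167

From N = M·C/R: M = N·R / C = 1503·31 / 279 = 46593 / 279 = 167.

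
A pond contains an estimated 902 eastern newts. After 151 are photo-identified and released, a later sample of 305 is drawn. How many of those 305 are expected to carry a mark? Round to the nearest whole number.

The marked fraction of the population is 151/902, so in a sample of 305 expect C·(M/N) marked.
E[R] = 151 × 305 / 902 = 46055 / 902 ≈ 51.1 → 51

expected recaptures ≈ 51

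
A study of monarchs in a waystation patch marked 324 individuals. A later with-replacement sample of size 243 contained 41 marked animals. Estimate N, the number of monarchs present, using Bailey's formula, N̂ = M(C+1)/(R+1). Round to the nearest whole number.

N ≈ 1882

N̂ = 324·(243+1)/(41+1) = 324·244/42 = 79056/42 ≈ 1882.3 → 1882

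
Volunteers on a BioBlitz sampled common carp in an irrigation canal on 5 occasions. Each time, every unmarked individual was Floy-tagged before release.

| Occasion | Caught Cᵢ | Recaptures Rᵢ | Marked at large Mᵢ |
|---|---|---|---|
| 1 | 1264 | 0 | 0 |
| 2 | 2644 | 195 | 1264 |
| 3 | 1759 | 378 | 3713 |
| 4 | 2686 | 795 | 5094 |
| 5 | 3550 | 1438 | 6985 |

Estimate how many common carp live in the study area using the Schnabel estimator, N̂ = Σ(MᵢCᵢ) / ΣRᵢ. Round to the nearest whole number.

N ≈ 17,232

Σ MᵢCᵢ = 0·1264 + 1264·2644 + 3713·1759 + 5094·2686 + 6985·3550 = 0 + 3342016 + 6531167 + 13682484 + 24796750 = 48352417
Σ Rᵢ = 0 + 195 + 378 + 795 + 1438 = 2806
N̂ = 48352417 / 2806 ≈ 17231.8 → 17232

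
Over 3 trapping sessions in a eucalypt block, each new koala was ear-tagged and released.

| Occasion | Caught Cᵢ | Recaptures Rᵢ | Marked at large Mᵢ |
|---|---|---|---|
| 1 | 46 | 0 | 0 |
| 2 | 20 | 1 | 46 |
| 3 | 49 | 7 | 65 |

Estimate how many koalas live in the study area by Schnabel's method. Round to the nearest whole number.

Σ MᵢCᵢ = 0·46 + 46·20 + 65·49 = 0 + 920 + 3185 = 4105
Σ Rᵢ = 0 + 1 + 7 = 8
N̂ = 4105 / 8 ≈ 513.1 → 513

N ≈ 513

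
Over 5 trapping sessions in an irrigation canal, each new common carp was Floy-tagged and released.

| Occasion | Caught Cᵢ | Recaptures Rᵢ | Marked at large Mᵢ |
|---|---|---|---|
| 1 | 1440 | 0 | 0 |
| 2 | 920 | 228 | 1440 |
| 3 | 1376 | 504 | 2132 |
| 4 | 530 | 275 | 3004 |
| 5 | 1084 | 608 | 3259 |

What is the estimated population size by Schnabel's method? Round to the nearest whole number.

Σ MᵢCᵢ = 0·1440 + 1440·920 + 2132·1376 + 3004·530 + 3259·1084 = 0 + 1324800 + 2933632 + 1592120 + 3532756 = 9383308
Σ Rᵢ = 0 + 228 + 504 + 275 + 608 = 1615
N̂ = 9383308 / 1615 ≈ 5810.1 → 5810

N ≈ 5810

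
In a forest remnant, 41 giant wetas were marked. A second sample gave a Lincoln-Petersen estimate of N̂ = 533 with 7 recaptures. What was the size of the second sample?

From N = M·C/R: C = N·R / M = 533·7 / 41 = 3731 / 41 = 91.

C = 91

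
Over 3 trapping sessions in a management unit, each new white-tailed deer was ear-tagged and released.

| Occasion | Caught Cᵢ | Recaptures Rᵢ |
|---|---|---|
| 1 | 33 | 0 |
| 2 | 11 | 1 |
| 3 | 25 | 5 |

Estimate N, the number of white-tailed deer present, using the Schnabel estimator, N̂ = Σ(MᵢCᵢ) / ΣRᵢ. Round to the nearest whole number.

N ≈ 240

Marked at large before each occasion: Mᵢ = Σⱼ<ᵢ (Cⱼ − Rⱼ) → M1=0, M2=33, M3=43
Σ MᵢCᵢ = 0·33 + 33·11 + 43·25 = 0 + 363 + 1075 = 1438
Σ Rᵢ = 0 + 1 + 5 = 6
N̂ = 1438 / 6 ≈ 239.7 → 240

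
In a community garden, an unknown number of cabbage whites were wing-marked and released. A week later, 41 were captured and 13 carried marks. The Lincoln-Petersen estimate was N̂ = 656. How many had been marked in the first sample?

From N = M·C/R: M = N·R / C = 656·13 / 41 = 8528 / 41 = 208.

M = 208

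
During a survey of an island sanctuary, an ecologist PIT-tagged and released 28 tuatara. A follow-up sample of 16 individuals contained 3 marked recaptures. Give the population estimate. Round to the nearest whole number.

N ≈ 149

The marked fraction in the recapture sample should equal the marked fraction in the population: 3/16 = 28/N.
N = (28 × 16) / 3 = 448 / 3 ≈ 149.3 → 149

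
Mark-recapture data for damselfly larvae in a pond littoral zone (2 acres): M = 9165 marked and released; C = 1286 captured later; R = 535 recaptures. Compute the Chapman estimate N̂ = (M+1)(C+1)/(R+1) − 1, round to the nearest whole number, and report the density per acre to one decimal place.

N̂ = 9166·1287/536 − 1 = 11796642/536 − 1 ≈ 22007.7 → 22008
Density = N̂ / area = 22008 / 2 = 11004.0 per acre

density ≈ 11004.0 damselfly larvae per acre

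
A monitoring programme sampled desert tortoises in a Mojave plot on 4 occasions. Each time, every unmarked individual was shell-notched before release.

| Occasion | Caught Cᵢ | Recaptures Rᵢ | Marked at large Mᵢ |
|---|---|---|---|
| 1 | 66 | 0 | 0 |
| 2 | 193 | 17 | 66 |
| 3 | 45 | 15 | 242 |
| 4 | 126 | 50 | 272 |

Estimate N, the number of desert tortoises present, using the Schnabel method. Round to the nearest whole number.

Σ MᵢCᵢ = 0·66 + 66·193 + 242·45 + 272·126 = 0 + 12738 + 10890 + 34272 = 57900
Σ Rᵢ = 0 + 17 + 15 + 50 = 82
N̂ = 57900 / 82 ≈ 706.1 → 706

N ≈ 706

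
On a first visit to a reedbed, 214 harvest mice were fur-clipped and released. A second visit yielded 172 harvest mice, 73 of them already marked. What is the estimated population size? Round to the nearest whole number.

N = (214 × 172) / 73 = 36808 / 73 ≈ 504.2 → 504

N ≈ 504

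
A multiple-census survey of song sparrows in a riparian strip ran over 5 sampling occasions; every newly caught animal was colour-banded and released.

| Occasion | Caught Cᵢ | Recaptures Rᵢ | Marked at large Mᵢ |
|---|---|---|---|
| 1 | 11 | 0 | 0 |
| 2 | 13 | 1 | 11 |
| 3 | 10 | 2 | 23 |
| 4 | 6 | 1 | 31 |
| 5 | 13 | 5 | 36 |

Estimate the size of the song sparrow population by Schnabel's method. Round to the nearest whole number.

Σ MᵢCᵢ = 0·11 + 11·13 + 23·10 + 31·6 + 36·13 = 0 + 143 + 230 + 186 + 468 = 1027
Σ Rᵢ = 0 + 1 + 2 + 1 + 5 = 9
N̂ = 1027 / 9 ≈ 114.1 → 114

N ≈ 114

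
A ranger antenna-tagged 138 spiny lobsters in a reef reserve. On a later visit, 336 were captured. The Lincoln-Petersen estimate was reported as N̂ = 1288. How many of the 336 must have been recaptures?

R = 36

From N = M·C/R: R = M·C / N = 138·336 / 1288 = 46368 / 1288 = 36.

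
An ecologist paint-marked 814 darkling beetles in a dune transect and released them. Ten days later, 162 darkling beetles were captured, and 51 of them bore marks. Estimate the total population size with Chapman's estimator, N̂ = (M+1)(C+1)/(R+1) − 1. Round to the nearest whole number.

N̂ = (814+1)(162+1)/(51+1) − 1 = 815·163/52 − 1
= 132845/52 − 1 ≈ 2554.7 − 1 ≈ 2553.7 → 2554

N ≈ 2554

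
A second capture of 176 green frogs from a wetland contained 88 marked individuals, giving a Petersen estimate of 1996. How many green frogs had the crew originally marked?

From N = M·C/R: M = N·R / C = 1996·88 / 176 = 175648 / 176 = 998.

M = 998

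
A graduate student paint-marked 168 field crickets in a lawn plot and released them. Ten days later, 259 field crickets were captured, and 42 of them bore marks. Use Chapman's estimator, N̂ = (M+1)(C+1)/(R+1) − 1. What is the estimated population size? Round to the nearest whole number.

N ≈ 1021

N̂ = (168+1)(259+1)/(42+1) − 1 = 169·260/43 − 1
= 43940/43 − 1 ≈ 1021.9 − 1 ≈ 1020.9 → 1021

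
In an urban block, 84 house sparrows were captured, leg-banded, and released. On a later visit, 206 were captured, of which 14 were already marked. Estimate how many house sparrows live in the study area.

If marked individuals mix randomly, R/C ≈ M/N, giving N ≈ M·C/R.
N = (84 × 206) / 14 = 17304 / 14 = 1236

N = 1236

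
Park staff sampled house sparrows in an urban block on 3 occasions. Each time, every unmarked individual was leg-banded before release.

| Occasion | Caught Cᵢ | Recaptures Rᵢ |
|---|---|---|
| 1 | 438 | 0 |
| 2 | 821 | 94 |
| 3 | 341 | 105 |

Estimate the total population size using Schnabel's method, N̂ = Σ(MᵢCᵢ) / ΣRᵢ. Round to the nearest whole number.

N ≈ 3803

Marked at large before each occasion: Mᵢ = Σⱼ<ᵢ (Cⱼ − Rⱼ) → M1=0, M2=438, M3=1165
Σ MᵢCᵢ = 0·438 + 438·821 + 1165·341 = 0 + 359598 + 397265 = 756863
Σ Rᵢ = 0 + 94 + 105 = 199
N̂ = 756863 / 199 ≈ 3803.3 → 3803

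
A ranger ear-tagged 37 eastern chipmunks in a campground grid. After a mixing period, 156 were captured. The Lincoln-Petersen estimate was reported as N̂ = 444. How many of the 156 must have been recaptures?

From N = M·C/R: R = M·C / N = 37·156 / 444 = 5772 / 444 = 13.

R = 13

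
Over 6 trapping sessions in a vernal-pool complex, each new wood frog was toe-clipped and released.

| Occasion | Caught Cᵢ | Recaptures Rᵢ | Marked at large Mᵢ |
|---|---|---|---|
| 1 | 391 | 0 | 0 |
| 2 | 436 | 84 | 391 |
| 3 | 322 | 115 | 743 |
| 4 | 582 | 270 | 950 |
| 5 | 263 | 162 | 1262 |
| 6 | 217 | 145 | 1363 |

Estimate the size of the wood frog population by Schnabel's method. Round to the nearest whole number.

N ≈ 2049

Σ MᵢCᵢ = 0·391 + 391·436 + 743·322 + 950·582 + 1262·263 + 1363·217 = 0 + 170476 + 239246 + 552900 + 331906 + 295771 = 1590299
Σ Rᵢ = 0 + 84 + 115 + 270 + 162 + 145 = 776
N̂ = 1590299 / 776 ≈ 2049.4 → 2049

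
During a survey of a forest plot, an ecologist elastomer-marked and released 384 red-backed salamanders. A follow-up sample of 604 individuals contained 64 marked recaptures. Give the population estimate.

The marked fraction in the recapture sample should equal the marked fraction in the population: 64/604 = 384/N.
N = (384 × 604) / 64 = 231936 / 64 = 3624

N = 3624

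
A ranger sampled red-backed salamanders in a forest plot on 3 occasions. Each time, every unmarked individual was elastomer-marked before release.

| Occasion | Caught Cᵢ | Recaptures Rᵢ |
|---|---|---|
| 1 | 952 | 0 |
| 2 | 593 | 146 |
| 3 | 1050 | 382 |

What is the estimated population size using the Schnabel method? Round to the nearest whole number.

Marked at large before each occasion: Mᵢ = Σⱼ<ᵢ (Cⱼ − Rⱼ) → M1=0, M2=952, M3=1399
Σ MᵢCᵢ = 0·952 + 952·593 + 1399·1050 = 0 + 564536 + 1468950 = 2033486
Σ Rᵢ = 0 + 146 + 382 = 528
N̂ = 2033486 / 528 ≈ 3851.3 → 3851

N ≈ 3851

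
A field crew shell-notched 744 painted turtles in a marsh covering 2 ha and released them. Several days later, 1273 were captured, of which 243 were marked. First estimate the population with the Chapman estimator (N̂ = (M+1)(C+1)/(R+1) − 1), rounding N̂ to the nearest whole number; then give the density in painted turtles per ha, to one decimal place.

density ≈ 1944.5 painted turtles per ha

N̂ = 745·1274/244 − 1 = 949130/244 − 1 ≈ 3888.9 → 3889
Density = N̂ / area = 3889 / 2 ≈ 1944.50 → 1944.5 per ha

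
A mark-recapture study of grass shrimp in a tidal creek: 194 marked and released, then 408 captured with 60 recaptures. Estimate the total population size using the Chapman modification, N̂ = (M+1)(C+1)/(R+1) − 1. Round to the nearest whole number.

N̂ = (194+1)(408+1)/(60+1) − 1 = 195·409/61 − 1
= 79755/61 − 1 ≈ 1307.46 − 1 ≈ 1306.46 → 1306

N ≈ 1306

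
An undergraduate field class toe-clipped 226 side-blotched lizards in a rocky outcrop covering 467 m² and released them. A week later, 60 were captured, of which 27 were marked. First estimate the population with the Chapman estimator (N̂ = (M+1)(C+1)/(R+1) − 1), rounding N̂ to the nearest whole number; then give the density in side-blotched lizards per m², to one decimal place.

N̂ = 227·61/28 − 1 = 13847/28 − 1 ≈ 493.5 → 494
Density = N̂ / area = 494 / 467 ≈ 1.06 → 1.1 per m²

density ≈ 1.1 side-blotched lizards per m²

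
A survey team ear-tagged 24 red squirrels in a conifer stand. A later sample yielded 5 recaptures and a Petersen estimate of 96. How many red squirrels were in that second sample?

C = 20

From N = M·C/R: C = N·R / M = 96·5 / 24 = 480 / 24 = 20.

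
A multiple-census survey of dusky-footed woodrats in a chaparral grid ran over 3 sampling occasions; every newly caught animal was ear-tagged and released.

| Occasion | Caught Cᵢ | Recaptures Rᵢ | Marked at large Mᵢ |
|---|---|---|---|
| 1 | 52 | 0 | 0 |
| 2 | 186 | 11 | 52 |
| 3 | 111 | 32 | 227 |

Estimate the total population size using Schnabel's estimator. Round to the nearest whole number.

Σ MᵢCᵢ = 0·52 + 52·186 + 227·111 = 0 + 9672 + 25197 = 34869
Σ Rᵢ = 0 + 11 + 32 = 43
N̂ = 34869 / 43 ≈ 810.9 → 811

N ≈ 811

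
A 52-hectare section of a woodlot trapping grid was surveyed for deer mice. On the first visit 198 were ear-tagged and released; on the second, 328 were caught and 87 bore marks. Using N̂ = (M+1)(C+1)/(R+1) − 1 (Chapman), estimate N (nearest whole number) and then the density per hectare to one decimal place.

density ≈ 14.3 deer mice per hectare

N̂ = 199·329/88 − 1 = 65471/88 − 1 ≈ 743.0 → 743
Density = N̂ / area = 743 / 52 ≈ 14.29 → 14.3 per hectare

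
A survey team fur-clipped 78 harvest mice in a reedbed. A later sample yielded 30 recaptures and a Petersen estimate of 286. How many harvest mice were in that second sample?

From N = M·C/R: C = N·R / M = 286·30 / 78 = 8580 / 78 = 110.

C = 110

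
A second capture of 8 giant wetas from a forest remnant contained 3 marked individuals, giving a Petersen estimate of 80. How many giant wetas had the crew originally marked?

M = 30

From N = M·C/R: M = N·R / C = 80·3 / 8 = 240 / 8 = 30.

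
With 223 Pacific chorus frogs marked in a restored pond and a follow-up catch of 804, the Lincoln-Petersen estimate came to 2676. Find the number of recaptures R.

R = 67

From N = M·C/R: R = M·C / N = 223·804 / 2676 = 179292 / 2676 = 67.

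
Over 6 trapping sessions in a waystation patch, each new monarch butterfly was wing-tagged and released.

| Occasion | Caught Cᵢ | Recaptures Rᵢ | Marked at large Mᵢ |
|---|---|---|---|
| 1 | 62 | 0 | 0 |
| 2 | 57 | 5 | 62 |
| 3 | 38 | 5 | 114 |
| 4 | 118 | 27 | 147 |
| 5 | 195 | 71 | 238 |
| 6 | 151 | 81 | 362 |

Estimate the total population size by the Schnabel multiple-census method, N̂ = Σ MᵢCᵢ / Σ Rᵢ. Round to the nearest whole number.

N ≈ 668

Σ MᵢCᵢ = 0·62 + 62·57 + 114·38 + 147·118 + 238·195 + 362·151 = 0 + 3534 + 4332 + 17346 + 46410 + 54662 = 126284
Σ Rᵢ = 0 + 5 + 5 + 27 + 71 + 81 = 189
N̂ = 126284 / 189 ≈ 668.2 → 668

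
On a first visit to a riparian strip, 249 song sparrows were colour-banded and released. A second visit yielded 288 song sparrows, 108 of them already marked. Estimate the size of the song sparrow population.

N = 664

The marked fraction in the recapture sample should equal the marked fraction in the population: 108/288 = 249/N.
N = (249 × 288) / 108 = 71712 / 108 = 664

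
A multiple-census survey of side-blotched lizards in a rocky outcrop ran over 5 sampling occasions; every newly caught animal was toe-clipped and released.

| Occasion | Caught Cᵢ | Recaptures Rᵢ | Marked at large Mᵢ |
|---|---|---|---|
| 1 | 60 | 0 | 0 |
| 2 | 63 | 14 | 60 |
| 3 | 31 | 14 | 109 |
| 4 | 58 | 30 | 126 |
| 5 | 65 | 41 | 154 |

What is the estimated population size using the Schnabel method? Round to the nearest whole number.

N ≈ 247

Σ MᵢCᵢ = 0·60 + 60·63 + 109·31 + 126·58 + 154·65 = 0 + 3780 + 3379 + 7308 + 10010 = 24477
Σ Rᵢ = 0 + 14 + 14 + 30 + 41 = 99
N̂ = 24477 / 99 ≈ 247.2 → 247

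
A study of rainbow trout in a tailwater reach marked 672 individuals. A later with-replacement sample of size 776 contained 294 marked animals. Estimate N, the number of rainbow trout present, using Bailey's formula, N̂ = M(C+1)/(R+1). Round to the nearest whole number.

N̂ = 672·(776+1)/(294+1) = 672·777/295 = 522144/295 ≈ 1770.0 → 1770

N ≈ 1770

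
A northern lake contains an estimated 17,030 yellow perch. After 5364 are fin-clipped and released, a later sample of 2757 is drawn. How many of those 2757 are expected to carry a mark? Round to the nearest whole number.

Expected recaptures E[R] = M·C / N.
E[R] = 5364 × 2757 / 17030 = 14788548 / 17030 ≈ 868.4 → 868

expected recaptures ≈ 868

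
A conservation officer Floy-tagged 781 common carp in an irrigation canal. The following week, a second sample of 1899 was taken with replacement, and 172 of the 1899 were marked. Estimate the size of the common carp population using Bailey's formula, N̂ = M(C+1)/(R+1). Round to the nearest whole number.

N ≈ 8577

N̂ = 781·(1899+1)/(172+1) = 781·1900/173 = 1483900/173 ≈ 8577.46 → 8577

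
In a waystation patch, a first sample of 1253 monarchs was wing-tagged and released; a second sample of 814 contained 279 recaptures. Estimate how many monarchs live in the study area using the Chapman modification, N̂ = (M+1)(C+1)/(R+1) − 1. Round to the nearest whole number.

N ≈ 3649

N̂ = (1253+1)(814+1)/(279+1) − 1 = 1254·815/280 − 1
= 1022010/280 − 1 ≈ 3650.0 − 1 ≈ 3649.0 → 3649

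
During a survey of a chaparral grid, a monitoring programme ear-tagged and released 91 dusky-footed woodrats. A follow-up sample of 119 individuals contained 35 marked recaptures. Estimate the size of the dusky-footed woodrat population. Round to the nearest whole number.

N ≈ 309

N = (91 × 119) / 35 = 10829 / 35 ≈ 309.4 → 309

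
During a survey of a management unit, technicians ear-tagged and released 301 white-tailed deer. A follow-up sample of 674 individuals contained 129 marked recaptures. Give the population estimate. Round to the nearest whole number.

N = (301 × 674) / 129 = 202874 / 129 ≈ 1572.7 → 1573

N ≈ 1573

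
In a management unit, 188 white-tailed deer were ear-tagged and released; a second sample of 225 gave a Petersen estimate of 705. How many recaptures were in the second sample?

R = 60

From N = M·C/R: R = M·C / N = 188·225 / 705 = 42300 / 705 = 60.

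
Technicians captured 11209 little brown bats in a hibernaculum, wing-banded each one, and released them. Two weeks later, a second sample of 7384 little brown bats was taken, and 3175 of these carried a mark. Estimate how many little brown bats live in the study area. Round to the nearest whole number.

N ≈ 26,068

N = (11209 × 7384) / 3175 = 82767256 / 3175 ≈ 26068.4 → 26068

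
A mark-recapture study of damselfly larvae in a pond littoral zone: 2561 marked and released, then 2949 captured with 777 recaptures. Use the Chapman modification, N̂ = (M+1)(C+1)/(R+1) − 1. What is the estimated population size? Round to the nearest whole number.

N̂ = (2561+1)(2949+1)/(777+1) − 1 = 2562·2950/778 − 1
= 7557900/778 − 1 ≈ 9714.5 − 1 ≈ 9713.5 → 9714

N ≈ 9714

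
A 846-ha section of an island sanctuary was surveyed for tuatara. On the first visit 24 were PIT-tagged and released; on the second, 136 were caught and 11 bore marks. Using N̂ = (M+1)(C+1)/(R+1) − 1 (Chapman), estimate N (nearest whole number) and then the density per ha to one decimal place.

density ≈ 0.3 tuatara per ha

N̂ = 25·137/12 − 1 = 3425/12 − 1 ≈ 284.4 → 284
Density = N̂ / area = 284 / 846 ≈ 0.34 → 0.3 per ha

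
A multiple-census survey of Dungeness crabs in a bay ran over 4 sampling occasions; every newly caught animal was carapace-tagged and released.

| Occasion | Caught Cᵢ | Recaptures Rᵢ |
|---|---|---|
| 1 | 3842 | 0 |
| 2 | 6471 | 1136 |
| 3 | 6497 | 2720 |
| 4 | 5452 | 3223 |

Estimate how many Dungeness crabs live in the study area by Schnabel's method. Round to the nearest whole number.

Marked at large before each occasion: Mᵢ = Σⱼ<ᵢ (Cⱼ − Rⱼ) → M1=0, M2=3842, M3=9177, M4=12954
Σ MᵢCᵢ = 0·3842 + 3842·6471 + 9177·6497 + 12954·5452 = 0 + 24861582 + 59622969 + 70625208 = 155109759
Σ Rᵢ = 0 + 1136 + 2720 + 3223 = 7079
N̂ = 155109759 / 7079 ≈ 21911.3 → 21911

N ≈ 21,911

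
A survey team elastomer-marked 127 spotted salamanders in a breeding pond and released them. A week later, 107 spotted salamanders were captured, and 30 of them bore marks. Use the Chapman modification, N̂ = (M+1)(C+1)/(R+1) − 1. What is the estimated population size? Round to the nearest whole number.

N ≈ 445

N̂ = (127+1)(107+1)/(30+1) − 1 = 128·108/31 − 1
= 13824/31 − 1 ≈ 445.9 − 1 ≈ 444.9 → 445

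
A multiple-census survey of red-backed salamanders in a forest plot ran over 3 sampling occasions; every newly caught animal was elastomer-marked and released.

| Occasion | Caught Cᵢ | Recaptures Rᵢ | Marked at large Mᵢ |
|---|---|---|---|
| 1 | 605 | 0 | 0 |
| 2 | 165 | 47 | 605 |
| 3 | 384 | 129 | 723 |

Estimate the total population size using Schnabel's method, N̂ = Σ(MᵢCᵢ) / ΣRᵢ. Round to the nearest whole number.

Σ MᵢCᵢ = 0·605 + 605·165 + 723·384 = 0 + 99825 + 277632 = 377457
Σ Rᵢ = 0 + 47 + 129 = 176
N̂ = 377457 / 176 ≈ 2144.6 → 2145

N ≈ 2145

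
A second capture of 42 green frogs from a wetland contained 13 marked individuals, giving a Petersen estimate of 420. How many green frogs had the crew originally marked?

From N = M·C/R: M = N·R / C = 420·13 / 42 = 5460 / 42 = 130.

M = 130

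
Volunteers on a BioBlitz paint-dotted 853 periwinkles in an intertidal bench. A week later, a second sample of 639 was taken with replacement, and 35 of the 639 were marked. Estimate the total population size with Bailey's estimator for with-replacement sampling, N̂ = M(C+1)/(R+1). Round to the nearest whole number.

N̂ = 853·(639+1)/(35+1) = 853·640/36 = 545920/36 ≈ 15164.4 → 15164

N ≈ 15,164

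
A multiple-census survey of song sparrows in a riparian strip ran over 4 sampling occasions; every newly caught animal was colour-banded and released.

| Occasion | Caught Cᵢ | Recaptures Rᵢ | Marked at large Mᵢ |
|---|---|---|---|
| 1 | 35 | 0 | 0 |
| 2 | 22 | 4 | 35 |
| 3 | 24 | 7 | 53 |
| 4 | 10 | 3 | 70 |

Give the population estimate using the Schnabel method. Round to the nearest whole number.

N ≈ 196

Σ MᵢCᵢ = 0·35 + 35·22 + 53·24 + 70·10 = 0 + 770 + 1272 + 700 = 2742
Σ Rᵢ = 0 + 4 + 7 + 3 = 14
N̂ = 2742 / 14 ≈ 195.9 → 196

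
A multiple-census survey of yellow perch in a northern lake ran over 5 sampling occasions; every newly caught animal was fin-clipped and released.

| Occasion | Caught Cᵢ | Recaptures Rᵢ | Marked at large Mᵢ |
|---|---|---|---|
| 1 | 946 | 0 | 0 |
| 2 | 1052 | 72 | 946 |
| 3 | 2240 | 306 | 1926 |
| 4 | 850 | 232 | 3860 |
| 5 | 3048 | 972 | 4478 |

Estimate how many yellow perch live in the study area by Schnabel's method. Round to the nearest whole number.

N ≈ 14,058

Σ MᵢCᵢ = 0·946 + 946·1052 + 1926·2240 + 3860·850 + 4478·3048 = 0 + 995192 + 4314240 + 3281000 + 13648944 = 22239376
Σ Rᵢ = 0 + 72 + 306 + 232 + 972 = 1582
N̂ = 22239376 / 1582 ≈ 14057.8 → 14058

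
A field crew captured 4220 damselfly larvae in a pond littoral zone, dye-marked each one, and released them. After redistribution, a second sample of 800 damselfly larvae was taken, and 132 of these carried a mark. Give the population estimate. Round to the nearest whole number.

N ≈ 25,576

The marked fraction in the recapture sample should equal the marked fraction in the population: 132/800 = 4220/N.
N = (4220 × 800) / 132 = 3376000 / 132 ≈ 25575.8 → 25576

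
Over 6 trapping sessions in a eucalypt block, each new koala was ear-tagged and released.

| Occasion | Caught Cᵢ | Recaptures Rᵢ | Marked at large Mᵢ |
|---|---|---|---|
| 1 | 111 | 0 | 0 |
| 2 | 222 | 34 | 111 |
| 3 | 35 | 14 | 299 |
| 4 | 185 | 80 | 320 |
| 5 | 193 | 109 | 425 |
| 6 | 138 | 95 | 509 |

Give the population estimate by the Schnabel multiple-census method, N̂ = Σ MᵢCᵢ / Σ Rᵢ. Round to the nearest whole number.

Σ MᵢCᵢ = 0·111 + 111·222 + 299·35 + 320·185 + 425·193 + 509·138 = 0 + 24642 + 10465 + 59200 + 82025 + 70242 = 246574
Σ Rᵢ = 0 + 34 + 14 + 80 + 109 + 95 = 332
N̂ = 246574 / 332 ≈ 742.7 → 743

N ≈ 743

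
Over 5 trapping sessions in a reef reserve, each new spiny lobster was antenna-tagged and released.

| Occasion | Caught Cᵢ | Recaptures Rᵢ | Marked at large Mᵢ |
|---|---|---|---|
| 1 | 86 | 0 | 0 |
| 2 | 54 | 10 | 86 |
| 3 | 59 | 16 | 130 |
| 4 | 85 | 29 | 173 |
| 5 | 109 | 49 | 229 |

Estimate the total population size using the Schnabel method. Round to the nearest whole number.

N ≈ 500

Σ MᵢCᵢ = 0·86 + 86·54 + 130·59 + 173·85 + 229·109 = 0 + 4644 + 7670 + 14705 + 24961 = 51980
Σ Rᵢ = 0 + 10 + 16 + 29 + 49 = 104
N̂ = 51980 / 104 ≈ 499.8 → 500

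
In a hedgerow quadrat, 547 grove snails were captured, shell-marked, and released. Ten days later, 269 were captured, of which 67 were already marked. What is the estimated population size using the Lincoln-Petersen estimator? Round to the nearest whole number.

N = (547 × 269) / 67 = 147143 / 67 ≈ 2196.2 → 2196

N ≈ 2196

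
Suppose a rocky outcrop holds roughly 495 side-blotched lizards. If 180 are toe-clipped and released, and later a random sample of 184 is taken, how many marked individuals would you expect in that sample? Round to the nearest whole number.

Expected recaptures E[R] = M·C / N.
E[R] = 180 × 184 / 495 = 33120 / 495 ≈ 66.9 → 67

expected recaptures ≈ 67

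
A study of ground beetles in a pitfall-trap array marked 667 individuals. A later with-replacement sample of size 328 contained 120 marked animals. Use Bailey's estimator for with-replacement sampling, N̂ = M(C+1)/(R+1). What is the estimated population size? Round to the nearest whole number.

N ≈ 1814

N̂ = 667·(328+1)/(120+1) = 667·329/121 = 219443/121 ≈ 1813.6 → 1814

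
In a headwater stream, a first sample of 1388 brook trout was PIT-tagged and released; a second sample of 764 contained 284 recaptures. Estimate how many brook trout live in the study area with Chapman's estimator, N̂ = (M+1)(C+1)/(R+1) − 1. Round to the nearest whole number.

N ≈ 3727

N̂ = (1388+1)(764+1)/(284+1) − 1 = 1389·765/285 − 1
= 1062585/285 − 1 ≈ 3728.4 − 1 ≈ 3727.4 → 3727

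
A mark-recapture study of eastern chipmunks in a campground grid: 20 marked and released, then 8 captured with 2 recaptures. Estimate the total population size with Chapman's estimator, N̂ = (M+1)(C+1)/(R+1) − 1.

N̂ = (20+1)(8+1)/(2+1) − 1 = 21·9/3 − 1
= 189/3 − 1 = 63 − 1 = 62

N = 62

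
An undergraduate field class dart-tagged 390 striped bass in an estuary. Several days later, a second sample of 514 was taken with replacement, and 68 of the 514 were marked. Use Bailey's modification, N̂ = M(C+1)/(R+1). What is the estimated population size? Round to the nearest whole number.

N̂ = 390·(514+1)/(68+1) = 390·515/69 = 200850/69 ≈ 2910.9 → 2911

N ≈ 2911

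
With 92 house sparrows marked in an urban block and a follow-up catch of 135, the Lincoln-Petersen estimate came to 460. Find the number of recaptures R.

R = 27

From N = M·C/R: R = M·C / N = 92·135 / 460 = 12420 / 460 = 27.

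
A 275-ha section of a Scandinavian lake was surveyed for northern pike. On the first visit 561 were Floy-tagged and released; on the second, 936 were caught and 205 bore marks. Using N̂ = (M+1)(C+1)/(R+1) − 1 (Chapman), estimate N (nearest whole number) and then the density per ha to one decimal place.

density ≈ 9.3 northern pike per ha

N̂ = 562·937/206 − 1 = 526594/206 − 1 ≈ 2555.3 → 2555
Density = N̂ / area = 2555 / 275 ≈ 9.29 → 9.3 per ha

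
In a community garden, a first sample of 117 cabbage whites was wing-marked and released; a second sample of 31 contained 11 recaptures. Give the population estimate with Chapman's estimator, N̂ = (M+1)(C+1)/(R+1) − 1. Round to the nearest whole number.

N̂ = (117+1)(31+1)/(11+1) − 1 = 118·32/12 − 1
= 3776/12 − 1 ≈ 314.7 − 1 ≈ 313.7 → 314

N ≈ 314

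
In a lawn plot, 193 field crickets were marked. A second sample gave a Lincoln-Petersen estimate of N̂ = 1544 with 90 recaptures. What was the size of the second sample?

From N = M·C/R: C = N·R / M = 1544·90 / 193 = 138960 / 193 = 720.

C = 720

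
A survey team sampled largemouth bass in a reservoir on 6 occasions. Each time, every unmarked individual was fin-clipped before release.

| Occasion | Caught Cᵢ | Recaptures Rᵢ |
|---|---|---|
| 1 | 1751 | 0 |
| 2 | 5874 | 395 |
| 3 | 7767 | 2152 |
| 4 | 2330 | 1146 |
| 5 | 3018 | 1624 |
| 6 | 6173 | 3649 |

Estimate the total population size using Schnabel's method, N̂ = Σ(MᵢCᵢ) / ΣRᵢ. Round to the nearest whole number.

Marked at large before each occasion: Mᵢ = Σⱼ<ᵢ (Cⱼ − Rⱼ) → M1=0, M2=1751, M3=7230, M4=12845, M5=14029, M6=15423
Σ MᵢCᵢ = 0·1751 + 1751·5874 + 7230·7767 + 12845·2330 + 14029·3018 + 15423·6173 = 0 + 10285374 + 56155410 + 29928850 + 42339522 + 95206179 = 233915335
Σ Rᵢ = 0 + 395 + 2152 + 1146 + 1624 + 3649 = 8966
N̂ = 233915335 / 8966 ≈ 26089.2 → 26089

N ≈ 26,089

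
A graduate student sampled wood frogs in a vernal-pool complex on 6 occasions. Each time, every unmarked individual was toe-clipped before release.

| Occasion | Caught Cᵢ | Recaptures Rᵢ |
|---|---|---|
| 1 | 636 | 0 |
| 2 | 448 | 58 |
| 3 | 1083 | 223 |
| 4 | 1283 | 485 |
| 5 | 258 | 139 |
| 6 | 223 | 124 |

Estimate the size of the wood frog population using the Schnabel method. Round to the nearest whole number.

N ≈ 4989

Marked at large before each occasion: Mᵢ = Σⱼ<ᵢ (Cⱼ − Rⱼ) → M1=0, M2=636, M3=1026, M4=1886, M5=2684, M6=2803
Σ MᵢCᵢ = 0·636 + 636·448 + 1026·1083 + 1886·1283 + 2684·258 + 2803·223 = 0 + 284928 + 1111158 + 2419738 + 692472 + 625069 = 5133365
Σ Rᵢ = 0 + 58 + 223 + 485 + 139 + 124 = 1029
N̂ = 5133365 / 1029 ≈ 4988.7 → 4989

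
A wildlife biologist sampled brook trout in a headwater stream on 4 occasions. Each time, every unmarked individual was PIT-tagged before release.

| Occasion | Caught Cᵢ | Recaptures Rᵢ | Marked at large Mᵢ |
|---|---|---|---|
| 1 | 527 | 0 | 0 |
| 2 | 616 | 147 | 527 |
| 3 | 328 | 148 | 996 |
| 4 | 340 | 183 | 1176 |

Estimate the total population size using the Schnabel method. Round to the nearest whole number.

N ≈ 2199

Σ MᵢCᵢ = 0·527 + 527·616 + 996·328 + 1176·340 = 0 + 324632 + 326688 + 399840 = 1051160
Σ Rᵢ = 0 + 147 + 148 + 183 = 478
N̂ = 1051160 / 478 ≈ 2199.1 → 2199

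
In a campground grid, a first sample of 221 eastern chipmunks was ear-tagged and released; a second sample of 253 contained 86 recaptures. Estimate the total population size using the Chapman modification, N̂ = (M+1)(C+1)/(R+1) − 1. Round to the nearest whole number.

N ≈ 647

N̂ = (221+1)(253+1)/(86+1) − 1 = 222·254/87 − 1
= 56388/87 − 1 ≈ 648.1 − 1 ≈ 647.1 → 647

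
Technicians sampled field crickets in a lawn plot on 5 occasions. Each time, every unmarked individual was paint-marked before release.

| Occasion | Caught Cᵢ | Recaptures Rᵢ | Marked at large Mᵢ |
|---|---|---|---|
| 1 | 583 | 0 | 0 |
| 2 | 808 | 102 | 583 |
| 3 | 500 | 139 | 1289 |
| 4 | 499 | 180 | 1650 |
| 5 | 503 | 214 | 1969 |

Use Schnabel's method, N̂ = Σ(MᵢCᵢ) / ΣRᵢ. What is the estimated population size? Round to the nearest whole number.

Σ MᵢCᵢ = 0·583 + 583·808 + 1289·500 + 1650·499 + 1969·503 = 0 + 471064 + 644500 + 823350 + 990407 = 2929321
Σ Rᵢ = 0 + 102 + 139 + 180 + 214 = 635
N̂ = 2929321 / 635 ≈ 4613.1 → 4613

N ≈ 4613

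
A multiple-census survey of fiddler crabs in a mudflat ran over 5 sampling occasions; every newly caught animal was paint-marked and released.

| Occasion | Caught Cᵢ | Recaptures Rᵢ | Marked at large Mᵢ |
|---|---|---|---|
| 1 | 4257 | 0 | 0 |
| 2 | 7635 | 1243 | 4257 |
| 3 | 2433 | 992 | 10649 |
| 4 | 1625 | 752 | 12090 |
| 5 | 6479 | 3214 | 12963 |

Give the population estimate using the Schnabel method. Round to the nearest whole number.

N ≈ 26,132

Σ MᵢCᵢ = 0·4257 + 4257·7635 + 10649·2433 + 12090·1625 + 12963·6479 = 0 + 32502195 + 25909017 + 19646250 + 83987277 = 162044739
Σ Rᵢ = 0 + 1243 + 992 + 752 + 3214 = 6201
N̂ = 162044739 / 6201 ≈ 26132.0 → 26132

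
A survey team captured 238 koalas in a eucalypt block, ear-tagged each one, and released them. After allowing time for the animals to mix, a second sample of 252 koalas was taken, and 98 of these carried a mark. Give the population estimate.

N = (238 × 252) / 98 = 59976 / 98 = 612

N = 612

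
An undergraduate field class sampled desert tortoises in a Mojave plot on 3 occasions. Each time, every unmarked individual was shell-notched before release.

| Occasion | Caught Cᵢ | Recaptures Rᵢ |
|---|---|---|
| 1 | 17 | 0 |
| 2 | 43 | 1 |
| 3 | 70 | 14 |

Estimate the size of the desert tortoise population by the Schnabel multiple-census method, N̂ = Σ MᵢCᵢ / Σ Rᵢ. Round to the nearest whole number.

Marked at large before each occasion: Mᵢ = Σⱼ<ᵢ (Cⱼ − Rⱼ) → M1=0, M2=17, M3=59
Σ MᵢCᵢ = 0·17 + 17·43 + 59·70 = 0 + 731 + 4130 = 4861
Σ Rᵢ = 0 + 1 + 14 = 15
N̂ = 4861 / 15 ≈ 324.1 → 324

N ≈ 324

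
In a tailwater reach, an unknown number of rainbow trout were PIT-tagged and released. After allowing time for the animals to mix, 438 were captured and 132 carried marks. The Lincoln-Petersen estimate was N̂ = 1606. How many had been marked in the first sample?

From N = M·C/R: M = N·R / C = 1606·132 / 438 = 211992 / 438 = 484.

M = 484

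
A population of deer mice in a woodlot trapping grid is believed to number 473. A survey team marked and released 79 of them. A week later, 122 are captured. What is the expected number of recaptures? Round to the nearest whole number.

Expected recaptures E[R] = M·C / N.
E[R] = 79 × 122 / 473 = 9638 / 473 ≈ 20.4 → 20

expected recaptures ≈ 20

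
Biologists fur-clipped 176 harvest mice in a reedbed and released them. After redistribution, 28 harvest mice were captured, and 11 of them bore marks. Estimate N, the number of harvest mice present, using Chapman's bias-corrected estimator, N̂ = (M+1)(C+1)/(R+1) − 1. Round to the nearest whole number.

N̂ = (176+1)(28+1)/(11+1) − 1 = 177·29/12 − 1
= 5133/12 − 1 ≈ 427.8 − 1 ≈ 426.8 → 427

N ≈ 427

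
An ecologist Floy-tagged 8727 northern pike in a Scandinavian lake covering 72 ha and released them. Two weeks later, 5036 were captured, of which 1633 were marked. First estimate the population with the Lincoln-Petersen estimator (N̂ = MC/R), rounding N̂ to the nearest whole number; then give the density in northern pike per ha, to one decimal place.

N̂ = 8727·5036/1633 = 43949172/1633 ≈ 26913.1 → 26913
Density = N̂ / area = 26913 / 72 ≈ 373.79 → 373.8 per ha

density ≈ 373.8 northern pike per ha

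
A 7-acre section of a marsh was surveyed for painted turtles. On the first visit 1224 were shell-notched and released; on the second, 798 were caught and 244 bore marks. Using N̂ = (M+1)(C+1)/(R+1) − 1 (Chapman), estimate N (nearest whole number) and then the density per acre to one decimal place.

density ≈ 570.6 painted turtles per acre

N̂ = 1225·799/245 − 1 = 978775/245 − 1 = 3994
Density = N̂ / area = 3994 / 7 ≈ 570.57 → 570.6 per acre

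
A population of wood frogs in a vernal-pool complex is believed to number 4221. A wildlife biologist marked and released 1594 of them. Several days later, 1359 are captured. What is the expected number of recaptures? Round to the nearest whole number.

The marked fraction of the population is 1594/4221, so in a sample of 1359 expect C·(M/N) marked.
E[R] = 1594 × 1359 / 4221 = 2166246 / 4221 ≈ 513.2 → 513

expected recaptures ≈ 513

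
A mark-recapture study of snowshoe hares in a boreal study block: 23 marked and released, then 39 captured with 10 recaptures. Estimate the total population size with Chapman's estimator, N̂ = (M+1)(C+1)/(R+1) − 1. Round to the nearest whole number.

N ≈ 86

N̂ = (23+1)(39+1)/(10+1) − 1 = 24·40/11 − 1
= 960/11 − 1 ≈ 87.3 − 1 ≈ 86.3 → 86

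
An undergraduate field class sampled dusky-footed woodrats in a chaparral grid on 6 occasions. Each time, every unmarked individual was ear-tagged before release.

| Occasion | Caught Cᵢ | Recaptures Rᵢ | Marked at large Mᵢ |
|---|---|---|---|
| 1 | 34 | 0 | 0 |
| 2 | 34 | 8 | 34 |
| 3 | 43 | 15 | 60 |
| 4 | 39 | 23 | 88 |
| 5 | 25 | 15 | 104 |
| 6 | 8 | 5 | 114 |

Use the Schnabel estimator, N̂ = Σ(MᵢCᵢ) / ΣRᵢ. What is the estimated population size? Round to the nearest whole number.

Σ MᵢCᵢ = 0·34 + 34·34 + 60·43 + 88·39 + 104·25 + 114·8 = 0 + 1156 + 2580 + 3432 + 2600 + 912 = 10680
Σ Rᵢ = 0 + 8 + 15 + 23 + 15 + 5 = 66
N̂ = 10680 / 66 ≈ 161.8 → 162

N ≈ 162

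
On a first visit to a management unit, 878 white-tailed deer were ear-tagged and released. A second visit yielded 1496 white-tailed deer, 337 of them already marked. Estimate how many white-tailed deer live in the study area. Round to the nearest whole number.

N = (878 × 1496) / 337 = 1313488 / 337 ≈ 3897.6 → 3898

N ≈ 3898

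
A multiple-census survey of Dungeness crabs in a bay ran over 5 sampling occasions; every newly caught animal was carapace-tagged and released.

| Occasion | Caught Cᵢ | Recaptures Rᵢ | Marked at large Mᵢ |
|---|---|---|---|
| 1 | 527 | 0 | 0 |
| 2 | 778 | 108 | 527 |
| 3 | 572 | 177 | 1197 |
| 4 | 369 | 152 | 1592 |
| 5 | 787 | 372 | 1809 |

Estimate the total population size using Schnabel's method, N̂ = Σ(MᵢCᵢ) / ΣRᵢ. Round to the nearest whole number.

N ≈ 3839

Σ MᵢCᵢ = 0·527 + 527·778 + 1197·572 + 1592·369 + 1809·787 = 0 + 410006 + 684684 + 587448 + 1423683 = 3105821
Σ Rᵢ = 0 + 108 + 177 + 152 + 372 = 809
N̂ = 3105821 / 809 ≈ 3839.1 → 3839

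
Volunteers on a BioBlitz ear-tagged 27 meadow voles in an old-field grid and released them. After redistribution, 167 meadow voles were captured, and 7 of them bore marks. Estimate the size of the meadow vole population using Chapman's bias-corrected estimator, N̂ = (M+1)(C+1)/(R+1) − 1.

N = 587

N̂ = (27+1)(167+1)/(7+1) − 1 = 28·168/8 − 1
= 4704/8 − 1 = 588 − 1 = 587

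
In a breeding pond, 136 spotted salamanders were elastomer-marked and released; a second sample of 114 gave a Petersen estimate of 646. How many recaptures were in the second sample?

From N = M·C/R: R = M·C / N = 136·114 / 646 = 15504 / 646 = 24.

R = 24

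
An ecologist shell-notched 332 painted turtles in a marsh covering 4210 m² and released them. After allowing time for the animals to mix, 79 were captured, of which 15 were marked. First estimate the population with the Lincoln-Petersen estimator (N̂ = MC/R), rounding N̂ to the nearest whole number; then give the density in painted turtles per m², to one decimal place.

density ≈ 0.4 painted turtles per m²

N̂ = 332·79/15 = 26228/15 ≈ 1748.5 → 1749
Density = N̂ / area = 1749 / 4210 ≈ 0.42 → 0.4 per m²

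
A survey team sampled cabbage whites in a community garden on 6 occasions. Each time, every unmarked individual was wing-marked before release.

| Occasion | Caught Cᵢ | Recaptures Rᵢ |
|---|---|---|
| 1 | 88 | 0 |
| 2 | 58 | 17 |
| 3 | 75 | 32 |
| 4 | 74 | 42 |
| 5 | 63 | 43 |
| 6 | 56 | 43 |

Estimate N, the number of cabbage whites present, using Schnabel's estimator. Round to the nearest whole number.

Marked at large before each occasion: Mᵢ = Σⱼ<ᵢ (Cⱼ − Rⱼ) → M1=0, M2=88, M3=129, M4=172, M5=204, M6=224
Σ MᵢCᵢ = 0·88 + 88·58 + 129·75 + 172·74 + 204·63 + 224·56 = 0 + 5104 + 9675 + 12728 + 12852 + 12544 = 52903
Σ Rᵢ = 0 + 17 + 32 + 42 + 43 + 43 = 177
N̂ = 52903 / 177 ≈ 298.9 → 299

N ≈ 299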